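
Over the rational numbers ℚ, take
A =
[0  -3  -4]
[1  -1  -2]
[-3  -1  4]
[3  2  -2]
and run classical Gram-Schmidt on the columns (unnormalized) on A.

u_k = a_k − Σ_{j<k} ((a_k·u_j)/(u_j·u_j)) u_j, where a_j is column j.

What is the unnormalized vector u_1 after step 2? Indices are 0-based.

Step 1: u_0 = a_0 = (0, 1, -3, 3).
Step 2: u_1 = a_1 − (8/19)·u_0 = (-3, -27/19, 5/19, 14/19).

u_1 = (-3, -27/19, 5/19, 14/19)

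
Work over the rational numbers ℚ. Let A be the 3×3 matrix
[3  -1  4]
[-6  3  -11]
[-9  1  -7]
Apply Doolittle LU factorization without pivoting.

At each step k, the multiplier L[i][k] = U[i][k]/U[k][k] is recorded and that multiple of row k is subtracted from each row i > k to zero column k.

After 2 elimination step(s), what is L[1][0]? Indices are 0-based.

L[1][0] = -2

[col 0] pivot 3
  R1 -= -2*R0 → (0, 1, -3)  (L[1][0] := -2)
  R2 -= -3*R0 → (0, -2, 5)  (L[2][0] := -3)
[col 1] pivot 1
  R2 -= -2*R1 → (0, 0, -1)  (L[2][1] := -2)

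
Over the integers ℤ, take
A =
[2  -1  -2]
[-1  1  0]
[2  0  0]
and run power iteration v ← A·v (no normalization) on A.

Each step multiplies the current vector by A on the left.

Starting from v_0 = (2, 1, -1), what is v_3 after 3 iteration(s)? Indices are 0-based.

v_0 = (2, 1, -1).
v_1 = A·v_0 = (5, -1, 4).
v_2 = A·v_1 = (3, -6, 10).
v_3 = A·v_2 = (-8, -9, 6).

v_3 = (-8, -9, 6)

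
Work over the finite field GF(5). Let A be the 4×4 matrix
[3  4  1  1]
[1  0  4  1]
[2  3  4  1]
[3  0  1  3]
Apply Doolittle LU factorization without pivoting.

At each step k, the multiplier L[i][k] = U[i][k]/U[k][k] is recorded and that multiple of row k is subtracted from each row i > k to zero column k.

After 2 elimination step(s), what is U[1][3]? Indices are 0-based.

U[1][3] = 4

k=0: U[0][0]=3
  eliminate (1,0): mult=2, new row 1: (0, 2, 2, 4); set L[1][0]=2
  eliminate (2,0): mult=4, new row 2: (0, 2, 0, 2); set L[2][0]=4
  eliminate (3,0): mult=1, new row 3: (0, 1, 0, 2); set L[3][0]=1
k=1: U[1][1]=2
  eliminate (2,1): mult=1, new row 2: (0, 0, 3, 3); set L[2][1]=1
  eliminate (3,1): mult=3, new row 3: (0, 0, 4, 0); set L[3][1]=3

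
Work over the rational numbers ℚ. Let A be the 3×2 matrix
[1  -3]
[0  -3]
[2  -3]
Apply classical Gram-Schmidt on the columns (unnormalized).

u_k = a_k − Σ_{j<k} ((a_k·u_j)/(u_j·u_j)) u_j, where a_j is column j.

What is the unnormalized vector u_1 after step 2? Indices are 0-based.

u_1 = (-6/5, -3, 3/5)

Step 1: u_0 = a_0 = (1, 0, 2).
Step 2: u_1 = a_1 − (-9/5)·u_0 = (-6/5, -3, 3/5).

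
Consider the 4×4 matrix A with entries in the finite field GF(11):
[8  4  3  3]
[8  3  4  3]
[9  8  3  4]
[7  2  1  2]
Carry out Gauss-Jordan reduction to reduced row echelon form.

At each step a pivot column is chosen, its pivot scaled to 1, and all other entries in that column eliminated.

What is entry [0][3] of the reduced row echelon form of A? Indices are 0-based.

[1] R0 /= 8  ⇒  (1, 6, 10, 10)
     R1 -= 8·R0  ⇒  (0, 10, 1, 0)
     R2 -= 9·R0  ⇒  (0, 9, 1, 2)
     R3 -= 7·R0  ⇒  (0, 4, 8, 9)
[2] R1 /= 10  ⇒  (0, 1, 10, 0)
     R0 -= 6·R1  ⇒  (1, 0, 5, 10)
     R2 -= 9·R1  ⇒  (0, 0, 10, 2)
     R3 -= 4·R1  ⇒  (0, 0, 1, 9)
[3] R2 /= 10  ⇒  (0, 0, 1, 9)
     R0 -= 5·R2  ⇒  (1, 0, 0, 9)
     R1 -= 10·R2  ⇒  (0, 1, 0, 9)
     R3 -= 1·R2  ⇒  (0, 0, 0, 0)
column 3 empty below row 3

M[0][3] = 9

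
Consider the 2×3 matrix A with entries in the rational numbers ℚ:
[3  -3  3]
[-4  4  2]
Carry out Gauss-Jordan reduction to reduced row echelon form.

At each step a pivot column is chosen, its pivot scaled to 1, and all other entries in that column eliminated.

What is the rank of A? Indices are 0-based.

pivot(0,0)=3: scale R0 → (1, -1, 1)
  clear (1,0): R1 −= (-4)R0 → (0, 0, 6)
col 1: no nonzero at/below row 1; advance.
pivot(1,2)=6: scale R1 → (0, 0, 1)
  clear (0,2): R0 −= (1)R1 → (1, -1, 0)

rank = 2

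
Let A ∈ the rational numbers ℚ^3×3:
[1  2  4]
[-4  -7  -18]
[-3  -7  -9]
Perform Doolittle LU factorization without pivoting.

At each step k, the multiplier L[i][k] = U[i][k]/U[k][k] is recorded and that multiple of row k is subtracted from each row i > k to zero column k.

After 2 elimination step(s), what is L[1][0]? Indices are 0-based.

L[1][0] = -4

k=0: U[0][0]=1
  eliminate (1,0): mult=-4, new row 1: (0, 1, -2); set L[1][0]=-4
  eliminate (2,0): mult=-3, new row 2: (0, -1, 3); set L[2][0]=-3
k=1: U[1][1]=1
  eliminate (2,1): mult=-1, new row 2: (0, 0, 1); set L[2][1]=-1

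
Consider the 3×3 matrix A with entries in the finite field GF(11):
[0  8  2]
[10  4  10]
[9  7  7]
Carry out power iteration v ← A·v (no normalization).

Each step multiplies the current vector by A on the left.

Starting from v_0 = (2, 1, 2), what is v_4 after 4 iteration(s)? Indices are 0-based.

v_0 = (2, 1, 2).
v_1 = A·v_0 = (1, 0, 6).
v_2 = A·v_1 = (1, 4, 7).
v_3 = A·v_2 = (2, 8, 9).
v_4 = A·v_3 = (5, 10, 5).

v_4 = (5, 10, 5)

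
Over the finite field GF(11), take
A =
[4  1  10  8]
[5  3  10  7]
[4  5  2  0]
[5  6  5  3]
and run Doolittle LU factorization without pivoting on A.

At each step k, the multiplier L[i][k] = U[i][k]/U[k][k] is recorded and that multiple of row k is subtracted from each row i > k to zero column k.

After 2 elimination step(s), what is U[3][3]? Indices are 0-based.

[col 0] pivot 4
  R1 -= 4*R0 → (0, 10, 3, 8)  (L[1][0] := 4)
  R2 -= 1*R0 → (0, 4, 3, 3)  (L[2][0] := 1)
  R3 -= 4*R0 → (0, 2, 9, 4)  (L[3][0] := 4)
[col 1] pivot 10
  R2 -= 7*R1 → (0, 0, 4, 2)  (L[2][1] := 7)
  R3 -= 9*R1 → (0, 0, 4, 9)  (L[3][1] := 9)

U[3][3] = 9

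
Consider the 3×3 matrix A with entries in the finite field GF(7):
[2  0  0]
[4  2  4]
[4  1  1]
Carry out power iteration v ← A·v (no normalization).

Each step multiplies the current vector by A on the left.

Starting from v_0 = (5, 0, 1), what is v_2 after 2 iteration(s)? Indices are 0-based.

v_0 = (5, 0, 1).
v_1 = A·v_0 = (3, 3, 0).
v_2 = A·v_1 = (6, 4, 1).

v_2 = (6, 4, 1)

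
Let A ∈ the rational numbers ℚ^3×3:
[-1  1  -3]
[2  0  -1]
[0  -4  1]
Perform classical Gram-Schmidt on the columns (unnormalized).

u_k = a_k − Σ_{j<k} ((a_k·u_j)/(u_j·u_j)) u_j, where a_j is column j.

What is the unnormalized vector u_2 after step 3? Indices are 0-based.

u_2 = (-52/21, -26/21, -13/21)

Step 1: u_0 = a_0 = (-1, 2, 0).
Step 2: u_1 = a_1 − (-1/5)·u_0 = (4/5, 2/5, -4).
Step 3: u_2 = a_2 − (1/5)·u_0 − (-17/42)·u_1 = (-52/21, -26/21, -13/21).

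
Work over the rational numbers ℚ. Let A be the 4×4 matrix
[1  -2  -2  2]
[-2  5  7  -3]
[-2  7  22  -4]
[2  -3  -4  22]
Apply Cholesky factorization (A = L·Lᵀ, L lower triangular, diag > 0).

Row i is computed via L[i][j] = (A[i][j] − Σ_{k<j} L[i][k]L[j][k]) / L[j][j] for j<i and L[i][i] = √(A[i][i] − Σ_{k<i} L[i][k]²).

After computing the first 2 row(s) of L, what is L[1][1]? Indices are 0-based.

L[1][1] = 1

Step 1: L[0][0] = √(1) = 1.
  L[1][0] = (-2) / L[0][0] = -2.
Step 2: L[1][1] = √(1) = 1.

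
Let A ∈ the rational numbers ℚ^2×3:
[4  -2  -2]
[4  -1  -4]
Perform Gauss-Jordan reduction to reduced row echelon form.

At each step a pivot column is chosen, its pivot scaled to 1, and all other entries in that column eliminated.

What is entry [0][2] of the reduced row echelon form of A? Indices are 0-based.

[1] R0 /= 4  ⇒  (1, -1/2, -1/2)
     R1 -= 4·R0  ⇒  (0, 1, -2)
[2] R1 /= 1  ⇒  (0, 1, -2)
     R0 -= -1/2·R1  ⇒  (1, 0, -3/2)

M[0][2] = -3/2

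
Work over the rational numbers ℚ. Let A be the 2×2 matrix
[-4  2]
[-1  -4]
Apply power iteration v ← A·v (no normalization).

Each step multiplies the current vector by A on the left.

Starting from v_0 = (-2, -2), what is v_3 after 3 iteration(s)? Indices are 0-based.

v_0 = (-2, -2).
v_1 = A·v_0 = (4, 10).
v_2 = A·v_1 = (4, -44).
v_3 = A·v_2 = (-104, 172).

v_3 = (-104, 172)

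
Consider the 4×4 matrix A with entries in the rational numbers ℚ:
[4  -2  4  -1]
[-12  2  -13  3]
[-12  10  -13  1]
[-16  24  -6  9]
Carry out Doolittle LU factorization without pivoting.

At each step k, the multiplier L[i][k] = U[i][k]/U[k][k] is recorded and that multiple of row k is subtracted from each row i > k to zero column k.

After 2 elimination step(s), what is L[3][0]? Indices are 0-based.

L[3][0] = -4

Step 1: pivot at (0,0) is 4.
  row1 ← row1 − (-3)·row0  ⇒  L[1][0]=-3, U row1=(0, -4, -1, 0)
  row2 ← row2 − (-3)·row0  ⇒  L[2][0]=-3, U row2=(0, 4, -1, -2)
  row3 ← row3 − (-4)·row0  ⇒  L[3][0]=-4, U row3=(0, 16, 10, 5)
Step 2: pivot at (1,1) is -4.
  row2 ← row2 − (-1)·row1  ⇒  L[2][1]=-1, U row2=(0, 0, -2, -2)
  row3 ← row3 − (-4)·row1  ⇒  L[3][1]=-4, U row3=(0, 0, 6, 5)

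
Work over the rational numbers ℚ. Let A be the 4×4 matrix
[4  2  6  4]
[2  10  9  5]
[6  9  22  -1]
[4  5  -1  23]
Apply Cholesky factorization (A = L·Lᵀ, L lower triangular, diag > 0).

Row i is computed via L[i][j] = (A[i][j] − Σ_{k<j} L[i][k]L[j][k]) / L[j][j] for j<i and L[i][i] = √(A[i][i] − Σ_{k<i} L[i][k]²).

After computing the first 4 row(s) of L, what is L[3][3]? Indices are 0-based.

L[3][3] = 3

Step 1: L[0][0] = √(4) = 2.
  L[1][0] = (2) / L[0][0] = 1.
Step 2: L[1][1] = √(9) = 3.
  L[2][0] = (6) / L[0][0] = 3.
  L[2][1] = (6) / L[1][1] = 2.
Step 3: L[2][2] = √(9) = 3.
  L[3][0] = (4) / L[0][0] = 2.
  L[3][1] = (3) / L[1][1] = 1.
  L[3][2] = (-9) / L[2][2] = -3.
Step 4: L[3][3] = √(9) = 3.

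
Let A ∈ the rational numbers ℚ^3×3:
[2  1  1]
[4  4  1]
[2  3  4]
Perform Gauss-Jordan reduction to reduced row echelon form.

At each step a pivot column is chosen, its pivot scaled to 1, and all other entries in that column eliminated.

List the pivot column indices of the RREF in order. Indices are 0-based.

[1] R0 /= 2  ⇒  (1, 1/2, 1/2)
     R1 -= 4·R0  ⇒  (0, 2, -1)
     R2 -= 2·R0  ⇒  (0, 2, 3)
[2] R1 /= 2  ⇒  (0, 1, -1/2)
     R0 -= 1/2·R1  ⇒  (1, 0, 3/4)
     R2 -= 2·R1  ⇒  (0, 0, 4)
[3] R2 /= 4  ⇒  (0, 0, 1)
     R0 -= 3/4·R2  ⇒  (1, 0, 0)
     R1 -= -1/2·R2  ⇒  (0, 1, 0)

pivot columns: 0, 1, 2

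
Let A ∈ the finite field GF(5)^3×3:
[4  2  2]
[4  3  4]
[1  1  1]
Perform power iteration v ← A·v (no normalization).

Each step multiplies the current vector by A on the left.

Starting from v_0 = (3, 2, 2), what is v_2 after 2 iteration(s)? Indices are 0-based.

v_2 = (1, 1, 3)

v_0 = (3, 2, 2).
v_1 = A·v_0 = (0, 1, 2).
v_2 = A·v_1 = (1, 1, 3).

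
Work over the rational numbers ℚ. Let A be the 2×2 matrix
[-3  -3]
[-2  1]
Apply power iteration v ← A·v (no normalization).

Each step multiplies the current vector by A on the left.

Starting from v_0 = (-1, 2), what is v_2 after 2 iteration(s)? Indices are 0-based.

v_2 = (-3, 10)

v_0 = (-1, 2).
v_1 = A·v_0 = (-3, 4).
v_2 = A·v_1 = (-3, 10).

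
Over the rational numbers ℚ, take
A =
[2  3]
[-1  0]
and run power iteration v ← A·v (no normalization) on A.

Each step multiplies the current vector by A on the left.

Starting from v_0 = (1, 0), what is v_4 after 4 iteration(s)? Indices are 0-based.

v_0 = (1, 0).
v_1 = A·v_0 = (2, -1).
v_2 = A·v_1 = (1, -2).
v_3 = A·v_2 = (-4, -1).
v_4 = A·v_3 = (-11, 4).

v_4 = (-11, 4)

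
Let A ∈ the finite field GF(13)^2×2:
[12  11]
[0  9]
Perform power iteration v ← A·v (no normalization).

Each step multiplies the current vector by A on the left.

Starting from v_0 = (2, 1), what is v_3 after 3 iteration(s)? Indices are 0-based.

v_3 = (8, 1)

v_0 = (2, 1).
v_1 = A·v_0 = (9, 9).
v_2 = A·v_1 = (12, 3).
v_3 = A·v_2 = (8, 1).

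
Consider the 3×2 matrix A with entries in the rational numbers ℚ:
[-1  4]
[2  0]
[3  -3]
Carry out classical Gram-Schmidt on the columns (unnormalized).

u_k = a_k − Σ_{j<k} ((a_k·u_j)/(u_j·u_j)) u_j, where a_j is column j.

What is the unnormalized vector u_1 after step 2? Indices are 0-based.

u_1 = (43/14, 13/7, -3/14)

Step 1: u_0 = a_0 = (-1, 2, 3).
Step 2: u_1 = a_1 − (-13/14)·u_0 = (43/14, 13/7, -3/14).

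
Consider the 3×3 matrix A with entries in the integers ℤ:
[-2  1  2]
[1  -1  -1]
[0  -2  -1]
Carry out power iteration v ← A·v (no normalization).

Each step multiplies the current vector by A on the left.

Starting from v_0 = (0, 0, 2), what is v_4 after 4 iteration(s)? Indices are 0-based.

v_0 = (0, 0, 2).
v_1 = A·v_0 = (4, -2, -2).
v_2 = A·v_1 = (-14, 8, 6).
v_3 = A·v_2 = (48, -28, -22).
v_4 = A·v_3 = (-168, 98, 78).

v_4 = (-168, 98, 78)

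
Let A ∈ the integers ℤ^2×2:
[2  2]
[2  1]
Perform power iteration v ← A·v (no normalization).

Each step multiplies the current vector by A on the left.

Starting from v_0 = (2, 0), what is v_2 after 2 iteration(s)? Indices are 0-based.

v_0 = (2, 0).
v_1 = A·v_0 = (4, 4).
v_2 = A·v_1 = (16, 12).

v_2 = (16, 12)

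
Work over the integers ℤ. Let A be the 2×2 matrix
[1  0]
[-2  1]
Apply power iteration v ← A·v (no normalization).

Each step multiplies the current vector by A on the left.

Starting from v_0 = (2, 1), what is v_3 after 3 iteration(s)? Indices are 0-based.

v_0 = (2, 1).
v_1 = A·v_0 = (2, -3).
v_2 = A·v_1 = (2, -7).
v_3 = A·v_2 = (2, -11).

v_3 = (2, -11)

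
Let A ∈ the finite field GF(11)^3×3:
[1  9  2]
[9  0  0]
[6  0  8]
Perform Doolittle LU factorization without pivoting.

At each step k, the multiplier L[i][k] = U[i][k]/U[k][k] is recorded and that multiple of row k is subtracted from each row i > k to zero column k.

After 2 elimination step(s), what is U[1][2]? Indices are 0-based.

Step 1: pivot at (0,0) is 1.
  row1 ← row1 − (9)·row0  ⇒  L[1][0]=9, U row1=(0, 7, 4)
  row2 ← row2 − (6)·row0  ⇒  L[2][0]=6, U row2=(0, 1, 7)
Step 2: pivot at (1,1) is 7.
  row2 ← row2 − (8)·row1  ⇒  L[2][1]=8, U row2=(0, 0, 8)

U[1][2] = 4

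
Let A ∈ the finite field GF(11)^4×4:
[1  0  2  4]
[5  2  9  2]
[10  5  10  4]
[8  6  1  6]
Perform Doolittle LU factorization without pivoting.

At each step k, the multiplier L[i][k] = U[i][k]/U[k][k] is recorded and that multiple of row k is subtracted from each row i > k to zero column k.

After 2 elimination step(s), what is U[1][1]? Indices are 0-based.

Step 1: pivot at (0,0) is 1.
  row1 ← row1 − (5)·row0  ⇒  L[1][0]=5, U row1=(0, 2, 10, 4)
  row2 ← row2 − (10)·row0  ⇒  L[2][0]=10, U row2=(0, 5, 1, 8)
  row3 ← row3 − (8)·row0  ⇒  L[3][0]=8, U row3=(0, 6, 7, 7)
Step 2: pivot at (1,1) is 2.
  row2 ← row2 − (8)·row1  ⇒  L[2][1]=8, U row2=(0, 0, 9, 9)
  row3 ← row3 − (3)·row1  ⇒  L[3][1]=3, U row3=(0, 0, 10, 6)

U[1][1] = 2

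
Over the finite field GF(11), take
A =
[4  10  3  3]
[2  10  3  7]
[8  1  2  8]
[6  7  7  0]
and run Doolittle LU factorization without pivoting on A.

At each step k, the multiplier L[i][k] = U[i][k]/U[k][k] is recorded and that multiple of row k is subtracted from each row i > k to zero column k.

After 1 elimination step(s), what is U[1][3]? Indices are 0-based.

Step 1: pivot at (0,0) is 4.
  row1 ← row1 − (6)·row0  ⇒  L[1][0]=6, U row1=(0, 5, 7, 0)
  row2 ← row2 − (2)·row0  ⇒  L[2][0]=2, U row2=(0, 3, 7, 2)
  row3 ← row3 − (7)·row0  ⇒  L[3][0]=7, U row3=(0, 3, 8, 1)

U[1][3] = 0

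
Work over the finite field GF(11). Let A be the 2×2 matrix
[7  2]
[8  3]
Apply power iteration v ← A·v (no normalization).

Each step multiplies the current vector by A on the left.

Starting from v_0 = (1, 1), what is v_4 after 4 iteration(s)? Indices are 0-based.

v_4 = (2, 9)

v_0 = (1, 1).
v_1 = A·v_0 = (9, 0).
v_2 = A·v_1 = (8, 6).
v_3 = A·v_2 = (2, 5).
v_4 = A·v_3 = (2, 9).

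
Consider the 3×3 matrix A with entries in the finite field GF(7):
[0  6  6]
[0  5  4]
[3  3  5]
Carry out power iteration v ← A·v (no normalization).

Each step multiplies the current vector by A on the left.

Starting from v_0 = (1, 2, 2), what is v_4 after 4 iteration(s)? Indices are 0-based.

v_0 = (1, 2, 2).
v_1 = A·v_0 = (3, 4, 5).
v_2 = A·v_1 = (5, 5, 4).
v_3 = A·v_2 = (5, 6, 1).
v_4 = A·v_3 = (0, 6, 3).

v_4 = (0, 6, 3)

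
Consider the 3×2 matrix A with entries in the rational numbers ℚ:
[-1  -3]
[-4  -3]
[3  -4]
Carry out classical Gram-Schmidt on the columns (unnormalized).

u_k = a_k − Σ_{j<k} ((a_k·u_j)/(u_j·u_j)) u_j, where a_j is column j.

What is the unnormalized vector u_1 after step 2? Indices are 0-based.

Step 1: u_0 = a_0 = (-1, -4, 3).
Step 2: u_1 = a_1 − (3/26)·u_0 = (-75/26, -33/13, -113/26).

u_1 = (-75/26, -33/13, -113/26)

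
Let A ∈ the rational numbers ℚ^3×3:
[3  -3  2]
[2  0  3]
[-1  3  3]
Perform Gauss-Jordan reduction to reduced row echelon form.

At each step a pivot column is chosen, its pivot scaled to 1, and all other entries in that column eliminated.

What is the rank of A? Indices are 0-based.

[1] R0 /= 3  ⇒  (1, -1, 2/3)
     R1 -= 2·R0  ⇒  (0, 2, 5/3)
     R2 -= -1·R0  ⇒  (0, 2, 11/3)
[2] R1 /= 2  ⇒  (0, 1, 5/6)
     R0 -= -1·R1  ⇒  (1, 0, 3/2)
     R2 -= 2·R1  ⇒  (0, 0, 2)
[3] R2 /= 2  ⇒  (0, 0, 1)
     R0 -= 3/2·R2  ⇒  (1, 0, 0)
     R1 -= 5/6·R2  ⇒  (0, 1, 0)

rank = 3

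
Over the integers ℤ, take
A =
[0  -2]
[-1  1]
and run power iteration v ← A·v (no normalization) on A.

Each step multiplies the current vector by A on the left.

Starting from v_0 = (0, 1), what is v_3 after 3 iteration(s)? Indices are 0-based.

v_3 = (-6, 5)

v_0 = (0, 1).
v_1 = A·v_0 = (-2, 1).
v_2 = A·v_1 = (-2, 3).
v_3 = A·v_2 = (-6, 5).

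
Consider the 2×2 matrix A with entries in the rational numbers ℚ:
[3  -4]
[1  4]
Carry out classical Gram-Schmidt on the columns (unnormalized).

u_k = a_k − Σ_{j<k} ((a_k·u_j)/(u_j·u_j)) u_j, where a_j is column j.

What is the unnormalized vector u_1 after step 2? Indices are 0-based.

u_1 = (-8/5, 24/5)

Step 1: u_0 = a_0 = (3, 1).
Step 2: u_1 = a_1 − (-4/5)·u_0 = (-8/5, 24/5).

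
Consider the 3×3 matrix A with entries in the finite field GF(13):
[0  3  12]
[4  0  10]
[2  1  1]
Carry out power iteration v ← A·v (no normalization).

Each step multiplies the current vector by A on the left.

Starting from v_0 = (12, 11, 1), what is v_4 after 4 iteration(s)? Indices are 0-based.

v_0 = (12, 11, 1).
v_1 = A·v_0 = (6, 6, 10).
v_2 = A·v_1 = (8, 7, 2).
v_3 = A·v_2 = (6, 0, 12).
v_4 = A·v_3 = (1, 1, 11).

v_4 = (1, 1, 11)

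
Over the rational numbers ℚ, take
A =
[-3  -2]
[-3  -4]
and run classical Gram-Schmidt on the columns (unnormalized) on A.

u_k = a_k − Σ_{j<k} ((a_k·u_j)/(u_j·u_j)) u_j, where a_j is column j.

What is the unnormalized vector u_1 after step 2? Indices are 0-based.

u_1 = (1, -1)

Step 1: u_0 = a_0 = (-3, -3).
Step 2: u_1 = a_1 − (1)·u_0 = (1, -1).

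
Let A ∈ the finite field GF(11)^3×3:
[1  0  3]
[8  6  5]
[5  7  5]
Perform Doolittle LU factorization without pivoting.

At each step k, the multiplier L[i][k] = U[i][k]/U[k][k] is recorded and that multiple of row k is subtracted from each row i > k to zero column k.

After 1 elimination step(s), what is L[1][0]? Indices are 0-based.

L[1][0] = 8

[col 0] pivot 1
  R1 -= 8*R0 → (0, 6, 3)  (L[1][0] := 8)
  R2 -= 5*R0 → (0, 7, 1)  (L[2][0] := 5)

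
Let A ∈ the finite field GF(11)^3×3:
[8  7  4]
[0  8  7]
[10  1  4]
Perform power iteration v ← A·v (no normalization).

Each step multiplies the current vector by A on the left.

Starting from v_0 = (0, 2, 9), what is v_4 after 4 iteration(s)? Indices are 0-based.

v_4 = (2, 2, 4)

v_0 = (0, 2, 9).
v_1 = A·v_0 = (6, 2, 5).
v_2 = A·v_1 = (5, 7, 5).
v_3 = A·v_2 = (10, 3, 0).
v_4 = A·v_3 = (2, 2, 4).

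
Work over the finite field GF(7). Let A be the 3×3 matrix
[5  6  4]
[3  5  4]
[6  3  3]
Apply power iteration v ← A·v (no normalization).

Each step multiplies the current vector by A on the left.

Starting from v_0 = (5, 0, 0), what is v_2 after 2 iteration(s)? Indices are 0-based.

v_2 = (6, 4, 5)

v_0 = (5, 0, 0).
v_1 = A·v_0 = (4, 1, 2).
v_2 = A·v_1 = (6, 4, 5).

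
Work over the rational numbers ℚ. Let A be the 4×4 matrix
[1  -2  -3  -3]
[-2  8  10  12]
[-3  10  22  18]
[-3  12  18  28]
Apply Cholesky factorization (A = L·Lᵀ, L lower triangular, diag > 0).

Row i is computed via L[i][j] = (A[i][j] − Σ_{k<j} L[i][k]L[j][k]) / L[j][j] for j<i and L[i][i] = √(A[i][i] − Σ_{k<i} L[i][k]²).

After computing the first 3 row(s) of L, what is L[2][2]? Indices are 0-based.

L[2][2] = 3

Step 1: L[0][0] = √(1) = 1.
  L[1][0] = (-2) / L[0][0] = -2.
Step 2: L[1][1] = √(4) = 2.
  L[2][0] = (-3) / L[0][0] = -3.
  L[2][1] = (4) / L[1][1] = 2.
Step 3: L[2][2] = √(9) = 3.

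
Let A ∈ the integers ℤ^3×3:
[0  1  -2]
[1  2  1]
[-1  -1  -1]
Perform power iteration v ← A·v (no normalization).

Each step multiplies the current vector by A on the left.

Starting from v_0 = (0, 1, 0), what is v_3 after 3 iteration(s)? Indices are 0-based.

v_0 = (0, 1, 0).
v_1 = A·v_0 = (1, 2, -1).
v_2 = A·v_1 = (4, 4, -2).
v_3 = A·v_2 = (8, 10, -6).

v_3 = (8, 10, -6)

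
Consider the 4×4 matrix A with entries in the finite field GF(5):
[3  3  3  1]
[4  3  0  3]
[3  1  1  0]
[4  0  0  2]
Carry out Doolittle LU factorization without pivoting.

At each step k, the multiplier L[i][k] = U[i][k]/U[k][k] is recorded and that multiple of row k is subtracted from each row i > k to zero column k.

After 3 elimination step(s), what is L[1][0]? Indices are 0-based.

L[1][0] = 3

[col 0] pivot 3
  R1 -= 3*R0 → (0, 4, 1, 0)  (L[1][0] := 3)
  R2 -= 1*R0 → (0, 3, 3, 4)  (L[2][0] := 1)
  R3 -= 3*R0 → (0, 1, 1, 4)  (L[3][0] := 3)
[col 1] pivot 4
  R2 -= 2*R1 → (0, 0, 1, 4)  (L[2][1] := 2)
  R3 -= 4*R1 → (0, 0, 2, 4)  (L[3][1] := 4)
[col 2] pivot 1
  R3 -= 2*R2 → (0, 0, 0, 1)  (L[3][2] := 2)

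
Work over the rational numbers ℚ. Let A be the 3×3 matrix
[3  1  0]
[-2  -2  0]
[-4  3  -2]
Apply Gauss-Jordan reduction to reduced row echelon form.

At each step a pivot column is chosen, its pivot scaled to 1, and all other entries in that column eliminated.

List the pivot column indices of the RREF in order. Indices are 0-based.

[1] R0 /= 3  ⇒  (1, 1/3, 0)
     R1 -= -2·R0  ⇒  (0, -4/3, 0)
     R2 -= -4·R0  ⇒  (0, 13/3, -2)
[2] R1 /= -4/3  ⇒  (0, 1, 0)
     R0 -= 1/3·R1  ⇒  (1, 0, 0)
     R2 -= 13/3·R1  ⇒  (0, 0, -2)
[3] R2 /= -2  ⇒  (0, 0, 1)

pivot columns: 0, 1, 2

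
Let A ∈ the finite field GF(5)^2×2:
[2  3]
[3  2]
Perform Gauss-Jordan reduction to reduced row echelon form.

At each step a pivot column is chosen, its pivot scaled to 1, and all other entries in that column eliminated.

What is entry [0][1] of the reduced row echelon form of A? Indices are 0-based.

pivot(0,0)=2: scale R0 → (1, 4)
  clear (1,0): R1 −= (3)R0 → (0, 0)
col 1: no nonzero at/below row 1; advance.

M[0][1] = 4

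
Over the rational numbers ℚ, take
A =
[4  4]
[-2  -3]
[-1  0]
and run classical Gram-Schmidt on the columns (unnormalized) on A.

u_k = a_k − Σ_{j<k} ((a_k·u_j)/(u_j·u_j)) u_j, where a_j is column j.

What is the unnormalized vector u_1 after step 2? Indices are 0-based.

u_1 = (-4/21, -19/21, 22/21)

Step 1: u_0 = a_0 = (4, -2, -1).
Step 2: u_1 = a_1 − (22/21)·u_0 = (-4/21, -19/21, 22/21).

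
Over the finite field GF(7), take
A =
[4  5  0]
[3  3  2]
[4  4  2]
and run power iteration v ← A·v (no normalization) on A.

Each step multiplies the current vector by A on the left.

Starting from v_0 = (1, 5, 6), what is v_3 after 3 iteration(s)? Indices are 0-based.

v_0 = (1, 5, 6).
v_1 = A·v_0 = (1, 2, 1).
v_2 = A·v_1 = (0, 4, 0).
v_3 = A·v_2 = (6, 5, 2).

v_3 = (6, 5, 2)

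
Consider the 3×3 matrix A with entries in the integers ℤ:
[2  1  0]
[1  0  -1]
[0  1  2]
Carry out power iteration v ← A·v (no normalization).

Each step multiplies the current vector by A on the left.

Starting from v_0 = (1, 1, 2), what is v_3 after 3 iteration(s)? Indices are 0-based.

v_0 = (1, 1, 2).
v_1 = A·v_0 = (3, -1, 5).
v_2 = A·v_1 = (5, -2, 9).
v_3 = A·v_2 = (8, -4, 16).

v_3 = (8, -4, 16)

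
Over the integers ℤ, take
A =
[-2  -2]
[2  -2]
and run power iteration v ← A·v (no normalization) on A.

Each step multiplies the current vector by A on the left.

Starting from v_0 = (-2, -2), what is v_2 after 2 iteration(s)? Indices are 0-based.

v_2 = (-16, 16)

v_0 = (-2, -2).
v_1 = A·v_0 = (8, 0).
v_2 = A·v_1 = (-16, 16).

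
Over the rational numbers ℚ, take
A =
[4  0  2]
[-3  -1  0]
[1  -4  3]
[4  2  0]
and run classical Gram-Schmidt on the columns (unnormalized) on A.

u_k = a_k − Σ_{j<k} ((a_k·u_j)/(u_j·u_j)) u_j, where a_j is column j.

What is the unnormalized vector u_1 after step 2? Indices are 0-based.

u_1 = (-2/3, -1/2, -25/6, 4/3)

Step 1: u_0 = a_0 = (4, -3, 1, 4).
Step 2: u_1 = a_1 − (1/6)·u_0 = (-2/3, -1/2, -25/6, 4/3).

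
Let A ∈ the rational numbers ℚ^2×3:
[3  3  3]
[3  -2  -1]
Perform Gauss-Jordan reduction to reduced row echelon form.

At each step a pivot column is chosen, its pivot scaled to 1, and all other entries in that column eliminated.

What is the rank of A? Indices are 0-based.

pivot(0,0)=3: scale R0 → (1, 1, 1)
  clear (1,0): R1 −= (3)R0 → (0, -5, -4)
pivot(1,1)=-5: scale R1 → (0, 1, 4/5)
  clear (0,1): R0 −= (1)R1 → (1, 0, 1/5)

rank = 2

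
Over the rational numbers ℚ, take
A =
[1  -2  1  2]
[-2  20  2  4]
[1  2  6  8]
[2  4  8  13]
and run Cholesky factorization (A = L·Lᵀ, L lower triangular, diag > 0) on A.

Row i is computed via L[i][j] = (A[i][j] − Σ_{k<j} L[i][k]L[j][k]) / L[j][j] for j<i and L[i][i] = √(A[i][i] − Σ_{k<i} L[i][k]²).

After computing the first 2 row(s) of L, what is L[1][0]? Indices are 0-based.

Step 1: L[0][0] = √(1) = 1.
  L[1][0] = (-2) / L[0][0] = -2.
Step 2: L[1][1] = √(16) = 4.

L[1][0] = -2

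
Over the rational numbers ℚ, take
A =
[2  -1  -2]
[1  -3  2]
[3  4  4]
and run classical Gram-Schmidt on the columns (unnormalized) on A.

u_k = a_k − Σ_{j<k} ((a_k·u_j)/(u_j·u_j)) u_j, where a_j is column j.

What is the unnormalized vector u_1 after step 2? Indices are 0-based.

u_1 = (-2, -7/2, 5/2)

Step 1: u_0 = a_0 = (2, 1, 3).
Step 2: u_1 = a_1 − (1/2)·u_0 = (-2, -7/2, 5/2).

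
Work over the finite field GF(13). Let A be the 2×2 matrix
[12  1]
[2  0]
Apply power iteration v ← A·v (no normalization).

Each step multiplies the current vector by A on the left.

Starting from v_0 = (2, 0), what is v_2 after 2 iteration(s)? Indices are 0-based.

v_0 = (2, 0).
v_1 = A·v_0 = (11, 4).
v_2 = A·v_1 = (6, 9).

v_2 = (6, 9)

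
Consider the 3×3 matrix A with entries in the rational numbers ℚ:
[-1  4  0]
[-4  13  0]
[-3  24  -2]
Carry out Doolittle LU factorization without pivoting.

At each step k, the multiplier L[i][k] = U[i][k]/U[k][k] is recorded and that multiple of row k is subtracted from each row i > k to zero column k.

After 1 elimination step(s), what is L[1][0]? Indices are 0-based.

L[1][0] = 4

k=0: U[0][0]=-1
  eliminate (1,0): mult=4, new row 1: (0, -3, 0); set L[1][0]=4
  eliminate (2,0): mult=3, new row 2: (0, 12, -2); set L[2][0]=3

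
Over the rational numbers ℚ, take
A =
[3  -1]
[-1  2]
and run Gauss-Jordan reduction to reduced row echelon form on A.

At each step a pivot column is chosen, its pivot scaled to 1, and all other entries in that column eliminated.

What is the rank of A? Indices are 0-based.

pivot(0,0)=3: scale R0 → (1, -1/3)
  clear (1,0): R1 −= (-1)R0 → (0, 5/3)
pivot(1,1)=5/3: scale R1 → (0, 1)
  clear (0,1): R0 −= (-1/3)R1 → (1, 0)

rank = 2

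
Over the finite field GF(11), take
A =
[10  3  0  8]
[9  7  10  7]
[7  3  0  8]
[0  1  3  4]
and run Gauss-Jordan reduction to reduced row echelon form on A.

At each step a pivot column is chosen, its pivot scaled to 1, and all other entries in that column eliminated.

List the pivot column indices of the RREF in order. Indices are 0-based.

pivot columns: 0, 1, 2, 3

step 1: normalize row 0 (÷10) = (1, 8, 0, 3)
  row 1: subtract 9×row0 = (0, 1, 10, 2)
  row 2: subtract 7×row0 = (0, 2, 0, 9)
step 2: normalize row 1 (÷1) = (0, 1, 10, 2)
  row 0: subtract 8×row1 = (1, 0, 8, 9)
  row 2: subtract 2×row1 = (0, 0, 2, 5)
  row 3: subtract 1×row1 = (0, 0, 4, 2)
step 3: normalize row 2 (÷2) = (0, 0, 1, 8)
  row 0: subtract 8×row2 = (1, 0, 0, 0)
  row 1: subtract 10×row2 = (0, 1, 0, 10)
  row 3: subtract 4×row2 = (0, 0, 0, 3)
step 4: normalize row 3 (÷3) = (0, 0, 0, 1)
  row 1: subtract 10×row3 = (0, 1, 0, 0)
  row 2: subtract 8×row3 = (0, 0, 1, 0)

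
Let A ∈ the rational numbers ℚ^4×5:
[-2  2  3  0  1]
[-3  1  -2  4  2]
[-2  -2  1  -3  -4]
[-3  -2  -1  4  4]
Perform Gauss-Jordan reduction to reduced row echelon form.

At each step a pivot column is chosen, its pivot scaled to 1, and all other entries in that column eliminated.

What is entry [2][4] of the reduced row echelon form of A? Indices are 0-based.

step 1: normalize row 0 (÷-2) = (1, -1, -3/2, 0, -1/2)
  row 1: subtract -3×row0 = (0, -2, -13/2, 4, 1/2)
  row 2: subtract -2×row0 = (0, -4, -2, -3, -5)
  row 3: subtract -3×row0 = (0, -5, -11/2, 4, 5/2)
step 2: normalize row 1 (÷-2) = (0, 1, 13/4, -2, -1/4)
  row 0: subtract -1×row1 = (1, 0, 7/4, -2, -3/4)
  row 2: subtract -4×row1 = (0, 0, 11, -11, -6)
  row 3: subtract -5×row1 = (0, 0, 43/4, -6, 5/4)
step 3: normalize row 2 (÷11) = (0, 0, 1, -1, -6/11)
  row 0: subtract 7/4×row2 = (1, 0, 0, -1/4, 9/44)
  row 1: subtract 13/4×row2 = (0, 1, 0, 5/4, 67/44)
  row 3: subtract 43/4×row2 = (0, 0, 0, 19/4, 313/44)
step 4: normalize row 3 (÷19/4) = (0, 0, 0, 1, 313/209)
  row 0: subtract -1/4×row3 = (1, 0, 0, 0, 11/19)
  row 1: subtract 5/4×row3 = (0, 1, 0, 0, -73/209)
  row 2: subtract -1×row3 = (0, 0, 1, 0, 199/209)

M[2][4] = 199/209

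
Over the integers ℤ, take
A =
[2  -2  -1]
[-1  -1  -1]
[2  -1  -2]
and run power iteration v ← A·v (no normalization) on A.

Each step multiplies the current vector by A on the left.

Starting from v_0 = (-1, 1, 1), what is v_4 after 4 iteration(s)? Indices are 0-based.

v_0 = (-1, 1, 1).
v_1 = A·v_0 = (-5, -1, -5).
v_2 = A·v_1 = (-3, 11, 1).
v_3 = A·v_2 = (-29, -9, -19).
v_4 = A·v_3 = (-21, 57, -11).

v_4 = (-21, 57, -11)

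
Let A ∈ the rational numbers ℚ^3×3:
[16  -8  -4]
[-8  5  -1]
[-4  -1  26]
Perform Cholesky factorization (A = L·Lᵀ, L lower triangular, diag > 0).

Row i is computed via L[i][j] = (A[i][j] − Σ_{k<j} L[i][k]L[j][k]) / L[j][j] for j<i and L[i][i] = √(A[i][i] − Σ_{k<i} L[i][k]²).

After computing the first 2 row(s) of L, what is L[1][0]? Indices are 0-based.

L[1][0] = -2

Step 1: L[0][0] = √(16) = 4.
  L[1][0] = (-8) / L[0][0] = -2.
Step 2: L[1][1] = √(1) = 1.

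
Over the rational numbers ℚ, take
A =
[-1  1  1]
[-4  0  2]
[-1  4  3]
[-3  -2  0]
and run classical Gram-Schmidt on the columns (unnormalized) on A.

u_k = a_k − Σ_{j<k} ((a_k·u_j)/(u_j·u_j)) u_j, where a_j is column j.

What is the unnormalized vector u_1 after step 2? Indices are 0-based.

Step 1: u_0 = a_0 = (-1, -4, -1, -3).
Step 2: u_1 = a_1 − (1/27)·u_0 = (28/27, 4/27, 109/27, -17/9).

u_1 = (28/27, 4/27, 109/27, -17/9)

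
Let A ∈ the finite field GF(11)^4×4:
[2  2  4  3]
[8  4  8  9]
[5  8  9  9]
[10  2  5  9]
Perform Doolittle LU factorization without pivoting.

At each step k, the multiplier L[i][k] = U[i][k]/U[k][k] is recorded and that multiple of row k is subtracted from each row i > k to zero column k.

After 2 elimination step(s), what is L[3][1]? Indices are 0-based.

Step 1: pivot at (0,0) is 2.
  row1 ← row1 − (4)·row0  ⇒  L[1][0]=4, U row1=(0, 7, 3, 8)
  row2 ← row2 − (8)·row0  ⇒  L[2][0]=8, U row2=(0, 3, 10, 7)
  row3 ← row3 − (5)·row0  ⇒  L[3][0]=5, U row3=(0, 3, 7, 5)
Step 2: pivot at (1,1) is 7.
  row2 ← row2 − (2)·row1  ⇒  L[2][1]=2, U row2=(0, 0, 4, 2)
  row3 ← row3 − (2)·row1  ⇒  L[3][1]=2, U row3=(0, 0, 1, 0)

L[3][1] = 2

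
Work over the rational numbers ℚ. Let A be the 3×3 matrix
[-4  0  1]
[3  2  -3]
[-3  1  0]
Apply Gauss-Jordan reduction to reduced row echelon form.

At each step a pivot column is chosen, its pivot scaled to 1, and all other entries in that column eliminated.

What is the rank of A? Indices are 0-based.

rank = 3

step 1: normalize row 0 (÷-4) = (1, 0, -1/4)
  row 1: subtract 3×row0 = (0, 2, -9/4)
  row 2: subtract -3×row0 = (0, 1, -3/4)
step 2: normalize row 1 (÷2) = (0, 1, -9/8)
  row 2: subtract 1×row1 = (0, 0, 3/8)
step 3: normalize row 2 (÷3/8) = (0, 0, 1)
  row 0: subtract -1/4×row2 = (1, 0, 0)
  row 1: subtract -9/8×row2 = (0, 1, 0)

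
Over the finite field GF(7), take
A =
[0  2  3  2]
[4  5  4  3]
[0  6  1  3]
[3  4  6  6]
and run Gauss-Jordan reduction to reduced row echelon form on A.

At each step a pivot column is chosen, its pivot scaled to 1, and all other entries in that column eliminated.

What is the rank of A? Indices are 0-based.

rank = 3

[1] R0 <-> R1
[1] R0 /= 4  ⇒  (1, 3, 1, 6)
     R3 -= 3·R0  ⇒  (0, 2, 3, 2)
[2] R1 /= 2  ⇒  (0, 1, 5, 1)
     R0 -= 3·R1  ⇒  (1, 0, 0, 3)
     R2 -= 6·R1  ⇒  (0, 0, 6, 4)
     R3 -= 2·R1  ⇒  (0, 0, 0, 0)
[3] R2 /= 6  ⇒  (0, 0, 1, 3)
     R1 -= 5·R2  ⇒  (0, 1, 0, 0)
column 3 empty below row 3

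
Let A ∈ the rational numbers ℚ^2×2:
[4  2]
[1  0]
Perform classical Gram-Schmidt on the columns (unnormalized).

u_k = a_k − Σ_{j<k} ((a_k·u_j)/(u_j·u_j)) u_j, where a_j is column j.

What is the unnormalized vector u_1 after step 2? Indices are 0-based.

u_1 = (2/17, -8/17)

Step 1: u_0 = a_0 = (4, 1).
Step 2: u_1 = a_1 − (8/17)·u_0 = (2/17, -8/17).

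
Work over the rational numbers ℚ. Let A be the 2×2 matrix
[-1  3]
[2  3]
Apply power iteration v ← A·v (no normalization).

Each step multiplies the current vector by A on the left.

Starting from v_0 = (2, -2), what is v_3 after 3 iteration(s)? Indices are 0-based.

v_0 = (2, -2).
v_1 = A·v_0 = (-8, -2).
v_2 = A·v_1 = (2, -22).
v_3 = A·v_2 = (-68, -62).

v_3 = (-68, -62)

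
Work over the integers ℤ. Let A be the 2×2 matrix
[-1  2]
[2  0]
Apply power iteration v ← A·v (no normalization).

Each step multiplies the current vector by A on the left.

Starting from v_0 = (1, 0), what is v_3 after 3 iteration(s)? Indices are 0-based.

v_3 = (-9, 10)

v_0 = (1, 0).
v_1 = A·v_0 = (-1, 2).
v_2 = A·v_1 = (5, -2).
v_3 = A·v_2 = (-9, 10).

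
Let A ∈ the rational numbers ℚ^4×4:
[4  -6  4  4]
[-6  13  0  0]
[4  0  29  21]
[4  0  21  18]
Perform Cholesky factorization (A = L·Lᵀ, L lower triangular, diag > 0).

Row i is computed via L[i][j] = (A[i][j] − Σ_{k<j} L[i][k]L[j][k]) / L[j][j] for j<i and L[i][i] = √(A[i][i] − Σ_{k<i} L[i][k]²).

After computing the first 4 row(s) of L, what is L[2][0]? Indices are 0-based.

Step 1: L[0][0] = √(4) = 2.
  L[1][0] = (-6) / L[0][0] = -3.
Step 2: L[1][1] = √(4) = 2.
  L[2][0] = (4) / L[0][0] = 2.
  L[2][1] = (6) / L[1][1] = 3.
Step 3: L[2][2] = √(16) = 4.
  L[3][0] = (4) / L[0][0] = 2.
  L[3][1] = (6) / L[1][1] = 3.
  L[3][2] = (8) / L[2][2] = 2.
Step 4: L[3][3] = √(1) = 1.

L[2][0] = 2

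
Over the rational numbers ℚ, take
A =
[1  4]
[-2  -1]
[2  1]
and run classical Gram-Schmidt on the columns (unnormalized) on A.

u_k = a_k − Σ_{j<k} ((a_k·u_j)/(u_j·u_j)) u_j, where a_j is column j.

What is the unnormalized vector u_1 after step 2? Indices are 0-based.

u_1 = (28/9, 7/9, -7/9)

Step 1: u_0 = a_0 = (1, -2, 2).
Step 2: u_1 = a_1 − (8/9)·u_0 = (28/9, 7/9, -7/9).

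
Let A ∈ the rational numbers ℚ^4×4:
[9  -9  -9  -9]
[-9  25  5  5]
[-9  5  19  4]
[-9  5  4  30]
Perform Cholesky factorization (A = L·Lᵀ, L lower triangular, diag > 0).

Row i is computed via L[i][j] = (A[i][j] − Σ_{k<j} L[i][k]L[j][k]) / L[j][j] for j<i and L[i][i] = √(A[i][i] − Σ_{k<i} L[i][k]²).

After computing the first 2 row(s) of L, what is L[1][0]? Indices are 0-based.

Step 1: L[0][0] = √(9) = 3.
  L[1][0] = (-9) / L[0][0] = -3.
Step 2: L[1][1] = √(16) = 4.

L[1][0] = -3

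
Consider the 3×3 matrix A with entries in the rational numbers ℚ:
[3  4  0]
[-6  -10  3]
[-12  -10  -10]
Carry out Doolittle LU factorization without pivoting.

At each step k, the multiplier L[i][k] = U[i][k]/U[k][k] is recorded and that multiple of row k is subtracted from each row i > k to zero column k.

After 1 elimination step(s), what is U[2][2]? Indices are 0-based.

U[2][2] = -10

Step 1: pivot at (0,0) is 3.
  row1 ← row1 − (-2)·row0  ⇒  L[1][0]=-2, U row1=(0, -2, 3)
  row2 ← row2 − (-4)·row0  ⇒  L[2][0]=-4, U row2=(0, 6, -10)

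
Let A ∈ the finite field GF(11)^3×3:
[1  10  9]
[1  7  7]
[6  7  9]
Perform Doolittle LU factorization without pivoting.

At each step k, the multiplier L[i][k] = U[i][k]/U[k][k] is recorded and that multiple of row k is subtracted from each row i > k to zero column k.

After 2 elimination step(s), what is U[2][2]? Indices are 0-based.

[col 0] pivot 1
  R1 -= 1*R0 → (0, 8, 9)  (L[1][0] := 1)
  R2 -= 6*R0 → (0, 2, 10)  (L[2][0] := 6)
[col 1] pivot 8
  R2 -= 3*R1 → (0, 0, 5)  (L[2][1] := 3)

U[2][2] = 5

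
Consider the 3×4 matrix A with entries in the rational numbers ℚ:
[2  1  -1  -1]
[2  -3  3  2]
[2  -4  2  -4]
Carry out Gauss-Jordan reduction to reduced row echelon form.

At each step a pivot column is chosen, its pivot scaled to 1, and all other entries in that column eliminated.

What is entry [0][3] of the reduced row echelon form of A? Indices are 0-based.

M[0][3] = -1/8

[1] R0 /= 2  ⇒  (1, 1/2, -1/2, -1/2)
     R1 -= 2·R0  ⇒  (0, -4, 4, 3)
     R2 -= 2·R0  ⇒  (0, -5, 3, -3)
[2] R1 /= -4  ⇒  (0, 1, -1, -3/4)
     R0 -= 1/2·R1  ⇒  (1, 0, 0, -1/8)
     R2 -= -5·R1  ⇒  (0, 0, -2, -27/4)
[3] R2 /= -2  ⇒  (0, 0, 1, 27/8)
     R1 -= -1·R2  ⇒  (0, 1, 0, 21/8)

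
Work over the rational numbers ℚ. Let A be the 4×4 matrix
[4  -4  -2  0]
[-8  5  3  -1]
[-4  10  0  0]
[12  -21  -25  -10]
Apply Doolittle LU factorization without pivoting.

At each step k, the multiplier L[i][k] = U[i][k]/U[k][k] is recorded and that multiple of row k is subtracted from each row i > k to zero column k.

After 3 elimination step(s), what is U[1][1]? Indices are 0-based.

[col 0] pivot 4
  R1 -= -2*R0 → (0, -3, -1, -1)  (L[1][0] := -2)
  R2 -= -1*R0 → (0, 6, -2, 0)  (L[2][0] := -1)
  R3 -= 3*R0 → (0, -9, -19, -10)  (L[3][0] := 3)
[col 1] pivot -3
  R2 -= -2*R1 → (0, 0, -4, -2)  (L[2][1] := -2)
  R3 -= 3*R1 → (0, 0, -16, -7)  (L[3][1] := 3)
[col 2] pivot -4
  R3 -= 4*R2 → (0, 0, 0, 1)  (L[3][2] := 4)

U[1][1] = -3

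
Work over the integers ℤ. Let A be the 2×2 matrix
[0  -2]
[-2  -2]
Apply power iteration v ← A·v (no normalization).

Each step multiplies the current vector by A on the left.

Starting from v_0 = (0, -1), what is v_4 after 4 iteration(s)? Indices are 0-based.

v_4 = (-48, -80)

v_0 = (0, -1).
v_1 = A·v_0 = (2, 2).
v_2 = A·v_1 = (-4, -8).
v_3 = A·v_2 = (16, 24).
v_4 = A·v_3 = (-48, -80).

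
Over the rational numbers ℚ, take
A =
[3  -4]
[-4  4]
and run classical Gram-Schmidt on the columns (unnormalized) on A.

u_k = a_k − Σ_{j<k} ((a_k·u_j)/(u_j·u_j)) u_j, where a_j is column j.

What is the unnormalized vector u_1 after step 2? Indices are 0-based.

Step 1: u_0 = a_0 = (3, -4).
Step 2: u_1 = a_1 − (-28/25)·u_0 = (-16/25, -12/25).

u_1 = (-16/25, -12/25)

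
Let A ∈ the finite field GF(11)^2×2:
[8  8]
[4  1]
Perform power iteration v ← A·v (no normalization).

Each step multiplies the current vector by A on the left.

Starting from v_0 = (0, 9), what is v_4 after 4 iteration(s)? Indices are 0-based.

v_0 = (0, 9).
v_1 = A·v_0 = (6, 9).
v_2 = A·v_1 = (10, 0).
v_3 = A·v_2 = (3, 7).
v_4 = A·v_3 = (3, 8).

v_4 = (3, 8)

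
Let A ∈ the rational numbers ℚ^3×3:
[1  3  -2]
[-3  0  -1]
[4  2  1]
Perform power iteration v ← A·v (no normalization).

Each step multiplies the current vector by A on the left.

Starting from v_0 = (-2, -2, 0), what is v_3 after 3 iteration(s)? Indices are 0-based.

v_0 = (-2, -2, 0).
v_1 = A·v_0 = (-8, 6, -12).
v_2 = A·v_1 = (34, 36, -32).
v_3 = A·v_2 = (206, -70, 176).

v_3 = (206, -70, 176)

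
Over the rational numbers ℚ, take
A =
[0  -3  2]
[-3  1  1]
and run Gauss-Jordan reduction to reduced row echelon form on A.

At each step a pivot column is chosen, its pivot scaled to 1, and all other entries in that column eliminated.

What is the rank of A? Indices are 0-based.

step 1: exchange rows 0,1
step 1: normalize row 0 (÷-3) = (1, -1/3, -1/3)
step 2: normalize row 1 (÷-3) = (0, 1, -2/3)
  row 0: subtract -1/3×row1 = (1, 0, -5/9)

rank = 2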